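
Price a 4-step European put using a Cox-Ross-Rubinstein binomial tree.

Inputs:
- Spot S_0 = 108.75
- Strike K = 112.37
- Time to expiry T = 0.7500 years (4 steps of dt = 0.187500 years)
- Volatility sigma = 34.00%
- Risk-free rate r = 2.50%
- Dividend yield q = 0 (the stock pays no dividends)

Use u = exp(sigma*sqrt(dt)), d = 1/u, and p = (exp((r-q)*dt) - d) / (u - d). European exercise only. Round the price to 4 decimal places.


Answer: Price = V(0,0) = 13.4187

Derivation:
dt = T/N = 0.187500
u = exp(sigma*sqrt(dt)) = 1.158614; d = 1/u = 0.863100
p = (exp((r-q)*dt) - d) / (u - d) = 0.479160
Discount per step: exp(-r*dt) = 0.995323
Stock lattice S(k, i) with i counting down-moves:
  k=0: S(0,0) = 108.7500
  k=1: S(1,0) = 125.9993; S(1,1) = 93.8622
  k=2: S(2,0) = 145.9845; S(2,1) = 108.7500; S(2,2) = 81.0125
  k=3: S(3,0) = 169.1396; S(3,1) = 125.9993; S(3,2) = 93.8622; S(3,3) = 69.9219
  k=4: S(4,0) = 195.9675; S(4,1) = 145.9845; S(4,2) = 108.7500; S(4,3) = 81.0125; S(4,4) = 60.3496
Terminal payoffs V(N, i) = max(K - S_T, 0):
  V(4,0) = 0.000000; V(4,1) = 0.000000; V(4,2) = 3.620000; V(4,3) = 31.357535; V(4,4) = 52.020395
Backward induction: V(k, i) = exp(-r*dt) * [p * V(k+1, i) + (1-p) * V(k+1, i+1)].
  V(3,0) = exp(-r*dt) * [p*0.000000 + (1-p)*0.000000] = 0.000000
  V(3,1) = exp(-r*dt) * [p*0.000000 + (1-p)*3.620000] = 1.876625
  V(3,2) = exp(-r*dt) * [p*3.620000 + (1-p)*31.357535] = 17.982336
  V(3,3) = exp(-r*dt) * [p*31.357535 + (1-p)*52.020395] = 41.922612
  V(2,0) = exp(-r*dt) * [p*0.000000 + (1-p)*1.876625] = 0.972851
  V(2,1) = exp(-r*dt) * [p*1.876625 + (1-p)*17.982336] = 10.217123
  V(2,2) = exp(-r*dt) * [p*17.982336 + (1-p)*41.922612] = 30.308989
  V(1,0) = exp(-r*dt) * [p*0.972851 + (1-p)*10.217123] = 5.760574
  V(1,1) = exp(-r*dt) * [p*10.217123 + (1-p)*30.308989] = 20.585057
  V(0,0) = exp(-r*dt) * [p*5.760574 + (1-p)*20.585057] = 13.418714


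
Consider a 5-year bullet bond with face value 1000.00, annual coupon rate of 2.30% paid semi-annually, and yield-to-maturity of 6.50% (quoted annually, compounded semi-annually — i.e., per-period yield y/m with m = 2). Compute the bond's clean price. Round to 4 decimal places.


Answer: Price = 823.1297

Derivation:
Coupon per period c = face * coupon_rate / m = 11.500000
Periods per year m = 2; per-period yield y/m = 0.032500
Number of cashflows N = 10
Cashflows (t years, CF_t, discount factor 1/(1+y/m)^(m*t), PV):
  t = 0.5000: CF_t = 11.500000, DF = 0.968523, PV = 11.138015
  t = 1.0000: CF_t = 11.500000, DF = 0.938037, PV = 10.787423
  t = 1.5000: CF_t = 11.500000, DF = 0.908510, PV = 10.447868
  t = 2.0000: CF_t = 11.500000, DF = 0.879913, PV = 10.119000
  t = 2.5000: CF_t = 11.500000, DF = 0.852216, PV = 9.800484
  t = 3.0000: CF_t = 11.500000, DF = 0.825391, PV = 9.491995
  t = 3.5000: CF_t = 11.500000, DF = 0.799410, PV = 9.193215
  t = 4.0000: CF_t = 11.500000, DF = 0.774247, PV = 8.903840
  t = 4.5000: CF_t = 11.500000, DF = 0.749876, PV = 8.623574
  t = 5.0000: CF_t = 1011.500000, DF = 0.726272, PV = 734.624290
Price P = sum_t PV_t = 823.129703


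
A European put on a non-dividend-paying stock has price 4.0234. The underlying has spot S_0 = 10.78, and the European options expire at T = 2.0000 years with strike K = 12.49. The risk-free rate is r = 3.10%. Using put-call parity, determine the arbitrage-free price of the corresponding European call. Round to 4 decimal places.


Answer: Call price = 3.0643

Derivation:
Put-call parity: C - P = S_0 * exp(-qT) - K * exp(-rT).
S_0 * exp(-qT) = 10.7800 * 1.00000000 = 10.78000000
K * exp(-rT) = 12.4900 * 0.93988289 = 11.73913726
C = P + S*exp(-qT) - K*exp(-rT)
C = 4.0234 + 10.78000000 - 11.73913726 = 3.0643


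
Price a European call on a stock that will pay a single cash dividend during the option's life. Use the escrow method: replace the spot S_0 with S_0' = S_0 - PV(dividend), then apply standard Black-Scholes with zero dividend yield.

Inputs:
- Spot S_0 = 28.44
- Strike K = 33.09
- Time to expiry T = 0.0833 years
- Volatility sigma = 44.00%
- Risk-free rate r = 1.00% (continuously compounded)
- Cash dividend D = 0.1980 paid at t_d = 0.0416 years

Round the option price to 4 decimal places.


PV(D) = D * exp(-r * t_d) = 0.1980 * 0.99958409 = 0.19791765
S_0' = S_0 - PV(D) = 28.4400 - 0.19791765 = 28.24208235
d1 = (ln(S_0'/K) + (r + sigma^2/2)*T) / (sigma*sqrt(T)) = -1.17741230
d2 = d1 - sigma*sqrt(T) = -1.30440395
exp(-rT) = 0.99916735
N(d1) = 0.11951549; N(d2) = 0.09604794
C = S_0' * N(d1) - K * exp(-rT) * N(d2) = 28.24208235 * 0.11951549 - 33.0900 * 0.99916735 * 0.09604794 = 0.1998

Answer: Price = 0.1998


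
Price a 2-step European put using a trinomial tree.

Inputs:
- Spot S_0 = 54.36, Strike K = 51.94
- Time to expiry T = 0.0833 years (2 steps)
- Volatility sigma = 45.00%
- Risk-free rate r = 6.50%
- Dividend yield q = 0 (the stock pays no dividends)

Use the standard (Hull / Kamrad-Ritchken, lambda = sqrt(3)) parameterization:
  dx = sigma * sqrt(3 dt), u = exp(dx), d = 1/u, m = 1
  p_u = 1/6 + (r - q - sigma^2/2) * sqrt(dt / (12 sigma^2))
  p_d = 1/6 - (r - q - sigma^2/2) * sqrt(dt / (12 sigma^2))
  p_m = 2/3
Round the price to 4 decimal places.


Answer: Price = V(0,0) = 1.6293

Derivation:
dt = T/N = 0.041650; dx = sigma*sqrt(3*dt) = 0.159067
u = exp(dx) = 1.172417; d = 1/u = 0.852939
p_u = 0.161921, p_m = 0.666667, p_d = 0.171412
Discount per step: exp(-r*dt) = 0.997296
Stock lattice S(k, j) with j the centered position index:
  k=0: S(0,+0) = 54.3600
  k=1: S(1,-1) = 46.3658; S(1,+0) = 54.3600; S(1,+1) = 63.7326
  k=2: S(2,-2) = 39.5472; S(2,-1) = 46.3658; S(2,+0) = 54.3600; S(2,+1) = 63.7326; S(2,+2) = 74.7211
Terminal payoffs V(N, j) = max(K - S_T, 0):
  V(2,-2) = 12.392828; V(2,-1) = 5.574234; V(2,+0) = 0.000000; V(2,+1) = 0.000000; V(2,+2) = 0.000000
Backward induction: V(k, j) = exp(-r*dt) * [p_u * V(k+1, j+1) + p_m * V(k+1, j) + p_d * V(k+1, j-1)]
  V(1,-1) = exp(-r*dt) * [p_u*0.000000 + p_m*5.574234 + p_d*12.392828] = 5.824651
  V(1,+0) = exp(-r*dt) * [p_u*0.000000 + p_m*0.000000 + p_d*5.574234] = 0.952910
  V(1,+1) = exp(-r*dt) * [p_u*0.000000 + p_m*0.000000 + p_d*0.000000] = 0.000000
  V(0,+0) = exp(-r*dt) * [p_u*0.000000 + p_m*0.952910 + p_d*5.824651] = 1.629275


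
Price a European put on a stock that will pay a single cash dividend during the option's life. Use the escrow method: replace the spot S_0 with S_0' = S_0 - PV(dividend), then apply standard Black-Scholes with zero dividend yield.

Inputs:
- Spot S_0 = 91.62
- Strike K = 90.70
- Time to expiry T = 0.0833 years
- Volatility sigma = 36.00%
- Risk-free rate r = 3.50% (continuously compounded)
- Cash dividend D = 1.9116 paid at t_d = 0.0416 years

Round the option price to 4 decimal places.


Answer: Price = 4.1055

Derivation:
PV(D) = D * exp(-r * t_d) = 1.9116 * 0.99854506 = 1.90881874
S_0' = S_0 - PV(D) = 91.6200 - 1.90881874 = 89.71118126
d1 = (ln(S_0'/K) + (r + sigma^2/2)*T) / (sigma*sqrt(T)) = -0.02549130
d2 = d1 - sigma*sqrt(T) = -0.12939356
exp(-rT) = 0.99708875
N(-d1) = 0.51016846; N(-d2) = 0.55147688
P = K * exp(-rT) * N(-d2) - S_0' * N(-d1) = 90.7000 * 0.99708875 * 0.55147688 - 89.71118126 * 0.51016846 = 4.1055


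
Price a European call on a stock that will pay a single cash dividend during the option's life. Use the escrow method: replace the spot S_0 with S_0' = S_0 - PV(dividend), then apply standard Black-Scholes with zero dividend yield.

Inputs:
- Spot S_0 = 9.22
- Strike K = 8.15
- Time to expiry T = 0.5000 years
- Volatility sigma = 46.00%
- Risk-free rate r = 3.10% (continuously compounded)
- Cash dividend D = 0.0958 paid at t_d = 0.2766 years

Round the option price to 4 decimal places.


Answer: Price = 1.7424

Derivation:
PV(D) = D * exp(-r * t_d) = 0.0958 * 0.99146206 = 0.09498207
S_0' = S_0 - PV(D) = 9.2200 - 0.09498207 = 9.12501793
d1 = (ln(S_0'/K) + (r + sigma^2/2)*T) / (sigma*sqrt(T)) = 0.55769800
d2 = d1 - sigma*sqrt(T) = 0.23242888
exp(-rT) = 0.98461951
N(d1) = 0.71147469; N(d2) = 0.59189754
C = S_0' * N(d1) - K * exp(-rT) * N(d2) = 9.12501793 * 0.71147469 - 8.1500 * 0.98461951 * 0.59189754 = 1.7424


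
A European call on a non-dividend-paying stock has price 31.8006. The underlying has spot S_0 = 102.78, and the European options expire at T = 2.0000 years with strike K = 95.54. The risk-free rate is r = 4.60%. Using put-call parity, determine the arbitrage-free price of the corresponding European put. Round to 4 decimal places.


Put-call parity: C - P = S_0 * exp(-qT) - K * exp(-rT).
S_0 * exp(-qT) = 102.7800 * 1.00000000 = 102.78000000
K * exp(-rT) = 95.5400 * 0.91210515 = 87.14252599
P = C - S*exp(-qT) + K*exp(-rT)
P = 31.8006 - 102.78000000 + 87.14252599 = 16.1631

Answer: Put price = 16.1631


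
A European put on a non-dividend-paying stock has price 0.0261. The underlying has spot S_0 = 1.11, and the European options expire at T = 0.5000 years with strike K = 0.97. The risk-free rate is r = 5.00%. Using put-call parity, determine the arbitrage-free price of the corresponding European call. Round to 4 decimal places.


Answer: Call price = 0.1900

Derivation:
Put-call parity: C - P = S_0 * exp(-qT) - K * exp(-rT).
S_0 * exp(-qT) = 1.1100 * 1.00000000 = 1.11000000
K * exp(-rT) = 0.9700 * 0.97530991 = 0.94605061
C = P + S*exp(-qT) - K*exp(-rT)
C = 0.0261 + 1.11000000 - 0.94605061 = 0.1900


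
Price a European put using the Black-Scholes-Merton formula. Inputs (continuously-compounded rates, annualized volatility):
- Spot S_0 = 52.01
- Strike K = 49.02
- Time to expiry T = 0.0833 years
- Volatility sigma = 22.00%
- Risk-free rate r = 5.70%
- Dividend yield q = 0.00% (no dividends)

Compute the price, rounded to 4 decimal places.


d1 = (ln(S/K) + (r - q + 0.5*sigma^2) * T) / (sigma * sqrt(T)) = 1.03899096
d2 = d1 - sigma * sqrt(T) = 0.97549513
exp(-rT) = 0.99526315; exp(-qT) = 1.00000000
P = K * exp(-rT) * N(-d2) - S_0 * exp(-qT) * N(-d1)
N(-d1) = 0.14940447; N(-d2) = 0.16465736
P = 49.0200 * 0.99526315 * 0.16465736 - 52.0100 * 1.00000000 * 0.14940447 = 0.2627

Answer: Price = 0.2627


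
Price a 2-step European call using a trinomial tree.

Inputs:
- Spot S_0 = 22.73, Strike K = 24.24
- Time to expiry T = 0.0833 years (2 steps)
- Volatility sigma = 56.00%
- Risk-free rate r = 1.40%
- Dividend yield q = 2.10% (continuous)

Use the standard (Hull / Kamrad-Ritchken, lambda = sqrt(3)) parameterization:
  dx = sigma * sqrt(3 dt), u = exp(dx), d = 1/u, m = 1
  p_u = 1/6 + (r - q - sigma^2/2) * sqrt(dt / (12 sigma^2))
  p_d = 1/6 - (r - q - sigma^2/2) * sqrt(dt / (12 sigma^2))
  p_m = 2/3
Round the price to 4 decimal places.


dt = T/N = 0.041650; dx = sigma*sqrt(3*dt) = 0.197950
u = exp(dx) = 1.218902; d = 1/u = 0.820411
p_u = 0.149434, p_m = 0.666667, p_d = 0.183899
Discount per step: exp(-r*dt) = 0.999417
Stock lattice S(k, j) with j the centered position index:
  k=0: S(0,+0) = 22.7300
  k=1: S(1,-1) = 18.6479; S(1,+0) = 22.7300; S(1,+1) = 27.7056
  k=2: S(2,-2) = 15.2990; S(2,-1) = 18.6479; S(2,+0) = 22.7300; S(2,+1) = 27.7056; S(2,+2) = 33.7705
Terminal payoffs V(N, j) = max(S_T - K, 0):
  V(2,-2) = 0.000000; V(2,-1) = 0.000000; V(2,+0) = 0.000000; V(2,+1) = 3.465638; V(2,+2) = 9.530452
Backward induction: V(k, j) = exp(-r*dt) * [p_u * V(k+1, j+1) + p_m * V(k+1, j) + p_d * V(k+1, j-1)]
  V(1,-1) = exp(-r*dt) * [p_u*0.000000 + p_m*0.000000 + p_d*0.000000] = 0.000000
  V(1,+0) = exp(-r*dt) * [p_u*3.465638 + p_m*0.000000 + p_d*0.000000] = 0.517584
  V(1,+1) = exp(-r*dt) * [p_u*9.530452 + p_m*3.465638 + p_d*0.000000] = 3.732426
  V(0,+0) = exp(-r*dt) * [p_u*3.732426 + p_m*0.517584 + p_d*0.000000] = 0.902282

Answer: Price = V(0,0) = 0.9023


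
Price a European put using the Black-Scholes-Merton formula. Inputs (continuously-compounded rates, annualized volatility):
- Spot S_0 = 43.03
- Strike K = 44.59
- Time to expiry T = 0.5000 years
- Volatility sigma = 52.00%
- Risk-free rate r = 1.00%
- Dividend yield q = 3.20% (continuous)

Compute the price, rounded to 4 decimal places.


d1 = (ln(S/K) + (r - q + 0.5*sigma^2) * T) / (sigma * sqrt(T)) = 0.05707964
d2 = d1 - sigma * sqrt(T) = -0.31061589
exp(-rT) = 0.99501248; exp(-qT) = 0.98412732
P = K * exp(-rT) * N(-d2) - S_0 * exp(-qT) * N(-d1)
N(-d1) = 0.47724088; N(-d2) = 0.62195368
P = 44.5900 * 0.99501248 * 0.62195368 - 43.0300 * 0.98412732 * 0.47724088 = 7.3849

Answer: Price = 7.3849


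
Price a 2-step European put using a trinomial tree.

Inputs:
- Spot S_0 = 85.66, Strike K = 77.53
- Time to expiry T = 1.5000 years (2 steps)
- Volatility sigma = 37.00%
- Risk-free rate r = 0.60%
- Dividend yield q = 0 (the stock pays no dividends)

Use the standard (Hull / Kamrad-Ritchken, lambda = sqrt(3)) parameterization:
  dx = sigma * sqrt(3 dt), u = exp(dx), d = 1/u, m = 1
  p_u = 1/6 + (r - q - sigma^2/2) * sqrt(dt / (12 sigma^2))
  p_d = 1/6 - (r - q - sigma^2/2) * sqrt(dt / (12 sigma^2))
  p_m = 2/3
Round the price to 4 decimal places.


dt = T/N = 0.750000; dx = sigma*sqrt(3*dt) = 0.555000
u = exp(dx) = 1.741941; d = 1/u = 0.574072
p_u = 0.124471, p_m = 0.666667, p_d = 0.208863
Discount per step: exp(-r*dt) = 0.995510
Stock lattice S(k, j) with j the centered position index:
  k=0: S(0,+0) = 85.6600
  k=1: S(1,-1) = 49.1750; S(1,+0) = 85.6600; S(1,+1) = 149.2147
  k=2: S(2,-2) = 28.2300; S(2,-1) = 49.1750; S(2,+0) = 85.6600; S(2,+1) = 149.2147; S(2,+2) = 259.9231
Terminal payoffs V(N, j) = max(K - S_T, 0):
  V(2,-2) = 49.299979; V(2,-1) = 28.354970; V(2,+0) = 0.000000; V(2,+1) = 0.000000; V(2,+2) = 0.000000
Backward induction: V(k, j) = exp(-r*dt) * [p_u * V(k+1, j+1) + p_m * V(k+1, j) + p_d * V(k+1, j-1)]
  V(1,-1) = exp(-r*dt) * [p_u*0.000000 + p_m*28.354970 + p_d*49.299979] = 29.069130
  V(1,+0) = exp(-r*dt) * [p_u*0.000000 + p_m*0.000000 + p_d*28.354970] = 5.895703
  V(1,+1) = exp(-r*dt) * [p_u*0.000000 + p_m*0.000000 + p_d*0.000000] = 0.000000
  V(0,+0) = exp(-r*dt) * [p_u*0.000000 + p_m*5.895703 + p_d*29.069130] = 9.957015

Answer: Price = V(0,0) = 9.9570


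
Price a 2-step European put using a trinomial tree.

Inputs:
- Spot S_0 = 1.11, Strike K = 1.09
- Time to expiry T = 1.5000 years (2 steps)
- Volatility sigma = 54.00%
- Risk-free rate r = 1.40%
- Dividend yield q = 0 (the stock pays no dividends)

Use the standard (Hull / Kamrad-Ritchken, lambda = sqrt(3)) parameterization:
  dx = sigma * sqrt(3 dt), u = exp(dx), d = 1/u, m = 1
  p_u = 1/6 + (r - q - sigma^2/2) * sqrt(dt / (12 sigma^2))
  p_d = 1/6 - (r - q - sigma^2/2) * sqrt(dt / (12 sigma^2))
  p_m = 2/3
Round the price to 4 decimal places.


Answer: Price = V(0,0) = 0.2214

Derivation:
dt = T/N = 0.750000; dx = sigma*sqrt(3*dt) = 0.810000
u = exp(dx) = 2.247908; d = 1/u = 0.444858
p_u = 0.105648, p_m = 0.666667, p_d = 0.227685
Discount per step: exp(-r*dt) = 0.989555
Stock lattice S(k, j) with j the centered position index:
  k=0: S(0,+0) = 1.1100
  k=1: S(1,-1) = 0.4938; S(1,+0) = 1.1100; S(1,+1) = 2.4952
  k=2: S(2,-2) = 0.2197; S(2,-1) = 0.4938; S(2,+0) = 1.1100; S(2,+1) = 2.4952; S(2,+2) = 5.6089
Terminal payoffs V(N, j) = max(K - S_T, 0):
  V(2,-2) = 0.870332; V(2,-1) = 0.596208; V(2,+0) = 0.000000; V(2,+1) = 0.000000; V(2,+2) = 0.000000
Backward induction: V(k, j) = exp(-r*dt) * [p_u * V(k+1, j+1) + p_m * V(k+1, j) + p_d * V(k+1, j-1)]
  V(1,-1) = exp(-r*dt) * [p_u*0.000000 + p_m*0.596208 + p_d*0.870332] = 0.589412
  V(1,+0) = exp(-r*dt) * [p_u*0.000000 + p_m*0.000000 + p_d*0.596208] = 0.134330
  V(1,+1) = exp(-r*dt) * [p_u*0.000000 + p_m*0.000000 + p_d*0.000000] = 0.000000
  V(0,+0) = exp(-r*dt) * [p_u*0.000000 + p_m*0.134330 + p_d*0.589412] = 0.221416


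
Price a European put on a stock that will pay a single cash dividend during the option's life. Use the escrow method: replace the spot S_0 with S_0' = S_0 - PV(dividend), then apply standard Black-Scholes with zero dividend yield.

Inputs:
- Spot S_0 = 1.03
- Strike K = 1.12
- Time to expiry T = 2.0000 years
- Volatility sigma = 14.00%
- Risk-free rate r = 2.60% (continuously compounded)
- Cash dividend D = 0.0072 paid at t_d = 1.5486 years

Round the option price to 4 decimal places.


Answer: Price = 0.1039

Derivation:
PV(D) = D * exp(-r * t_d) = 0.0072 * 0.96053621 = 0.00691586
S_0' = S_0 - PV(D) = 1.0300 - 0.00691586 = 1.02308414
d1 = (ln(S_0'/K) + (r + sigma^2/2)*T) / (sigma*sqrt(T)) = -0.09549454
d2 = d1 - sigma*sqrt(T) = -0.29348444
exp(-rT) = 0.94932887
N(-d1) = 0.53803899; N(-d2) = 0.61542405
P = K * exp(-rT) * N(-d2) - S_0' * N(-d1) = 1.1200 * 0.94932887 * 0.61542405 - 1.02308414 * 0.53803899 = 0.1039


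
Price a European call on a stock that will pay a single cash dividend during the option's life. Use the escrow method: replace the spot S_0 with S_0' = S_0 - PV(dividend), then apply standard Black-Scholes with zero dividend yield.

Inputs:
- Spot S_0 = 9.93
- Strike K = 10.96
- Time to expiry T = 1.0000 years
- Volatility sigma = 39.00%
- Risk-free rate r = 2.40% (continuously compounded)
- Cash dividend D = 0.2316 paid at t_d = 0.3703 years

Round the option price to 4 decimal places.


Answer: Price = 1.1261

Derivation:
PV(D) = D * exp(-r * t_d) = 0.2316 * 0.99115217 = 0.22955084
S_0' = S_0 - PV(D) = 9.9300 - 0.22955084 = 9.70044916
d1 = (ln(S_0'/K) + (r + sigma^2/2)*T) / (sigma*sqrt(T)) = -0.05648742
d2 = d1 - sigma*sqrt(T) = -0.44648742
exp(-rT) = 0.97628571
N(d1) = 0.47747676; N(d2) = 0.32762260
C = S_0' * N(d1) - K * exp(-rT) * N(d2) = 9.70044916 * 0.47747676 - 10.9600 * 0.97628571 * 0.32762260 = 1.1261


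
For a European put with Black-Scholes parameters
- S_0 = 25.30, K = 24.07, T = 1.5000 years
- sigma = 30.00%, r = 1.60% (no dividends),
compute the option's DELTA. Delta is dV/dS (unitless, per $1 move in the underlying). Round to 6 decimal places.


d1 = 0.3846737043; d2 = 0.0172502429
phi(d1) = 0.3704912458; exp(-qT) = 1.0000000000; exp(-rT) = 0.9762857098
N(-d1) = 0.3502395899
Delta = -exp(-qT) * N(-d1) = -1.0000000000 * 0.3502395899 = -0.350240

Answer: Delta = -0.350240


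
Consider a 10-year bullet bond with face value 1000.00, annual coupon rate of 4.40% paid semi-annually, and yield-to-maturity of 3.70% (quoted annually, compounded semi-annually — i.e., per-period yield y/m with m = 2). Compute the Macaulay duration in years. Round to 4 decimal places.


Coupon per period c = face * coupon_rate / m = 22.000000
Periods per year m = 2; per-period yield y/m = 0.018500
Number of cashflows N = 20
Cashflows (t years, CF_t, discount factor 1/(1+y/m)^(m*t), PV):
  t = 0.5000: CF_t = 22.000000, DF = 0.981836, PV = 21.600393
  t = 1.0000: CF_t = 22.000000, DF = 0.964002, PV = 21.208044
  t = 1.5000: CF_t = 22.000000, DF = 0.946492, PV = 20.822822
  t = 2.0000: CF_t = 22.000000, DF = 0.929300, PV = 20.444597
  t = 2.5000: CF_t = 22.000000, DF = 0.912420, PV = 20.073242
  t = 3.0000: CF_t = 22.000000, DF = 0.895847, PV = 19.708632
  t = 3.5000: CF_t = 22.000000, DF = 0.879575, PV = 19.350645
  t = 4.0000: CF_t = 22.000000, DF = 0.863598, PV = 18.999161
  t = 4.5000: CF_t = 22.000000, DF = 0.847912, PV = 18.654060
  t = 5.0000: CF_t = 22.000000, DF = 0.832510, PV = 18.315229
  t = 5.5000: CF_t = 22.000000, DF = 0.817389, PV = 17.982552
  t = 6.0000: CF_t = 22.000000, DF = 0.802542, PV = 17.655917
  t = 6.5000: CF_t = 22.000000, DF = 0.787964, PV = 17.335216
  t = 7.0000: CF_t = 22.000000, DF = 0.773652, PV = 17.020339
  t = 7.5000: CF_t = 22.000000, DF = 0.759599, PV = 16.711182
  t = 8.0000: CF_t = 22.000000, DF = 0.745802, PV = 16.407641
  t = 8.5000: CF_t = 22.000000, DF = 0.732255, PV = 16.109613
  t = 9.0000: CF_t = 22.000000, DF = 0.718954, PV = 15.816999
  t = 9.5000: CF_t = 22.000000, DF = 0.705895, PV = 15.529699
  t = 10.0000: CF_t = 1022.000000, DF = 0.693074, PV = 708.321182
Price P = sum_t PV_t = 1058.067164
Macaulay numerator sum_t t * PV_t:
  t * PV_t at t = 0.5000: 10.800196
  t * PV_t at t = 1.0000: 21.208044
  t * PV_t at t = 1.5000: 31.234233
  t * PV_t at t = 2.0000: 40.889193
  t * PV_t at t = 2.5000: 50.183104
  t * PV_t at t = 3.0000: 59.125896
  t * PV_t at t = 3.5000: 67.727258
  t * PV_t at t = 4.0000: 75.996642
  t * PV_t at t = 4.5000: 83.943272
  t * PV_t at t = 5.0000: 91.576144
  t * PV_t at t = 5.5000: 98.904034
  t * PV_t at t = 6.0000: 105.935503
  t * PV_t at t = 6.5000: 112.678901
  t * PV_t at t = 7.0000: 119.142375
  t * PV_t at t = 7.5000: 125.333868
  t * PV_t at t = 8.0000: 131.261129
  t * PV_t at t = 8.5000: 136.931713
  t * PV_t at t = 9.0000: 142.352989
  t * PV_t at t = 9.5000: 147.532144
  t * PV_t at t = 10.0000: 7083.211815
Macaulay duration D = (sum_t t * PV_t) / P = 8735.968453 / 1058.067164 = 8.256535

Answer: Macaulay duration = 8.2565 years


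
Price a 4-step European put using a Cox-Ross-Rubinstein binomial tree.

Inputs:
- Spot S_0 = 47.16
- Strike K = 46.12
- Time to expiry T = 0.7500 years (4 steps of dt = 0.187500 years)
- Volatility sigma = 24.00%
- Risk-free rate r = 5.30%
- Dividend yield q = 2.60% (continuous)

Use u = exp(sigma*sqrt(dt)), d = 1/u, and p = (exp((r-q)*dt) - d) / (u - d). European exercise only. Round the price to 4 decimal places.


Answer: Price = V(0,0) = 2.8008

Derivation:
dt = T/N = 0.187500
u = exp(sigma*sqrt(dt)) = 1.109515; d = 1/u = 0.901295
p = (exp((r-q)*dt) - d) / (u - d) = 0.498417
Discount per step: exp(-r*dt) = 0.990112
Stock lattice S(k, i) with i counting down-moves:
  k=0: S(0,0) = 47.1600
  k=1: S(1,0) = 52.3247; S(1,1) = 42.5051
  k=2: S(2,0) = 58.0551; S(2,1) = 47.1600; S(2,2) = 38.3096
  k=3: S(3,0) = 64.4130; S(3,1) = 52.3247; S(3,2) = 42.5051; S(3,3) = 34.5282
  k=4: S(4,0) = 71.4672; S(4,1) = 58.0551; S(4,2) = 47.1600; S(4,3) = 38.3096; S(4,4) = 31.1201
Terminal payoffs V(N, i) = max(K - S_T, 0):
  V(4,0) = 0.000000; V(4,1) = 0.000000; V(4,2) = 0.000000; V(4,3) = 7.810421; V(4,4) = 14.999901
Backward induction: V(k, i) = exp(-r*dt) * [p * V(k+1, i) + (1-p) * V(k+1, i+1)].
  V(3,0) = exp(-r*dt) * [p*0.000000 + (1-p)*0.000000] = 0.000000
  V(3,1) = exp(-r*dt) * [p*0.000000 + (1-p)*0.000000] = 0.000000
  V(3,2) = exp(-r*dt) * [p*0.000000 + (1-p)*7.810421] = 3.878833
  V(3,3) = exp(-r*dt) * [p*7.810421 + (1-p)*14.999901] = 11.303649
  V(2,0) = exp(-r*dt) * [p*0.000000 + (1-p)*0.000000] = 0.000000
  V(2,1) = exp(-r*dt) * [p*0.000000 + (1-p)*3.878833] = 1.926317
  V(2,2) = exp(-r*dt) * [p*3.878833 + (1-p)*11.303649] = 7.527811
  V(1,0) = exp(-r*dt) * [p*0.000000 + (1-p)*1.926317] = 0.956653
  V(1,1) = exp(-r*dt) * [p*1.926317 + (1-p)*7.527811] = 4.689098
  V(0,0) = exp(-r*dt) * [p*0.956653 + (1-p)*4.689098] = 2.800811


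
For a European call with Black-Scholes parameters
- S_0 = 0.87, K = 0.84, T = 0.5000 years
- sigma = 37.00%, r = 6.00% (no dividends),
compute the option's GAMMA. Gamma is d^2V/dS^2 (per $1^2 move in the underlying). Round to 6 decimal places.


d1 = 0.3796067201; d2 = 0.1179772111
phi(d1) = 0.3712093224; exp(-qT) = 1.0000000000; exp(-rT) = 0.9704455335
Gamma = exp(-qT) * phi(d1) / (S * sigma * sqrt(T)) = 1.0000000000 * 0.3712093224 / (0.8700 * 0.3700 * 0.7071067812) = 1.630846

Answer: Gamma = 1.630846


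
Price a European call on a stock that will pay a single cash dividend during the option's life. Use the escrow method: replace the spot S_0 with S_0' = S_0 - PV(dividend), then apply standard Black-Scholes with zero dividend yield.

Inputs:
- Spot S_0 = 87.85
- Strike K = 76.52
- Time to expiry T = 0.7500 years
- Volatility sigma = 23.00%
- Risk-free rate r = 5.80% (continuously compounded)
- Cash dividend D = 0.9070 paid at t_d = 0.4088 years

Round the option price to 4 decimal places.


PV(D) = D * exp(-r * t_d) = 0.9070 * 0.97656848 = 0.88574761
S_0' = S_0 - PV(D) = 87.8500 - 0.88574761 = 86.96425239
d1 = (ln(S_0'/K) + (r + sigma^2/2)*T) / (sigma*sqrt(T)) = 0.96032175
d2 = d1 - sigma*sqrt(T) = 0.76113591
exp(-rT) = 0.95743255
N(d1) = 0.83155335; N(d2) = 0.77671205
C = S_0' * N(d1) - K * exp(-rT) * N(d2) = 86.96425239 * 0.83155335 - 76.5200 * 0.95743255 * 0.77671205 = 15.4114

Answer: Price = 15.4114


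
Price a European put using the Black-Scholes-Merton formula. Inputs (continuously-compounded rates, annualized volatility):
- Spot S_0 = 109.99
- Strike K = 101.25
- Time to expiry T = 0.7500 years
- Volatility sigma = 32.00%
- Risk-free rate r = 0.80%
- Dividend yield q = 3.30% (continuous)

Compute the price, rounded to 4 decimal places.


Answer: Price = 8.4325

Derivation:
d1 = (ln(S/K) + (r - q + 0.5*sigma^2) * T) / (sigma * sqrt(T)) = 0.36967285
d2 = d1 - sigma * sqrt(T) = 0.09254473
exp(-rT) = 0.99401796; exp(-qT) = 0.97555377
P = K * exp(-rT) * N(-d2) - S_0 * exp(-qT) * N(-d1)
N(-d1) = 0.35581313; N(-d2) = 0.46313263
P = 101.2500 * 0.99401796 * 0.46313263 - 109.9900 * 0.97555377 * 0.35581313 = 8.4325


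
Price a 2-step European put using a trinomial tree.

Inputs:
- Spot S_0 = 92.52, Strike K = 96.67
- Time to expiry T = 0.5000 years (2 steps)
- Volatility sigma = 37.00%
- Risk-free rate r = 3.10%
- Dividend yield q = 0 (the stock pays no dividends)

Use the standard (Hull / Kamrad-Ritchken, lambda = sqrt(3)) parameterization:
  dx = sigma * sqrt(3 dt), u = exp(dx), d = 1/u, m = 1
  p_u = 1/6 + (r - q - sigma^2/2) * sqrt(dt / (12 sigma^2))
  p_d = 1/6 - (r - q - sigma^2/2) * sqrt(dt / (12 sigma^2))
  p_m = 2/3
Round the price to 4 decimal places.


Answer: Price = V(0,0) = 10.6163

Derivation:
dt = T/N = 0.250000; dx = sigma*sqrt(3*dt) = 0.320429
u = exp(dx) = 1.377719; d = 1/u = 0.725837
p_u = 0.152057, p_m = 0.666667, p_d = 0.181276
Discount per step: exp(-r*dt) = 0.992280
Stock lattice S(k, j) with j the centered position index:
  k=0: S(0,+0) = 92.5200
  k=1: S(1,-1) = 67.1545; S(1,+0) = 92.5200; S(1,+1) = 127.4666
  k=2: S(2,-2) = 48.7432; S(2,-1) = 67.1545; S(2,+0) = 92.5200; S(2,+1) = 127.4666; S(2,+2) = 175.6132
Terminal payoffs V(N, j) = max(K - S_T, 0):
  V(2,-2) = 47.926784; V(2,-1) = 29.515533; V(2,+0) = 4.150000; V(2,+1) = 0.000000; V(2,+2) = 0.000000
Backward induction: V(k, j) = exp(-r*dt) * [p_u * V(k+1, j+1) + p_m * V(k+1, j) + p_d * V(k+1, j-1)]
  V(1,-1) = exp(-r*dt) * [p_u*4.150000 + p_m*29.515533 + p_d*47.926784] = 28.772184
  V(1,+0) = exp(-r*dt) * [p_u*0.000000 + p_m*4.150000 + p_d*29.515533] = 8.054459
  V(1,+1) = exp(-r*dt) * [p_u*0.000000 + p_m*0.000000 + p_d*4.150000] = 0.746488
  V(0,+0) = exp(-r*dt) * [p_u*0.746488 + p_m*8.054459 + p_d*28.772184] = 10.616258


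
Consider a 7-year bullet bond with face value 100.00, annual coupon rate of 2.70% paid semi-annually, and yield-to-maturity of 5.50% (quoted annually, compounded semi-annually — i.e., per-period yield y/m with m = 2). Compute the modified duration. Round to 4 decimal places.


Answer: Modified duration = 6.1883

Derivation:
Coupon per period c = face * coupon_rate / m = 1.350000
Periods per year m = 2; per-period yield y/m = 0.027500
Number of cashflows N = 14
Cashflows (t years, CF_t, discount factor 1/(1+y/m)^(m*t), PV):
  t = 0.5000: CF_t = 1.350000, DF = 0.973236, PV = 1.313869
  t = 1.0000: CF_t = 1.350000, DF = 0.947188, PV = 1.278704
  t = 1.5000: CF_t = 1.350000, DF = 0.921838, PV = 1.244481
  t = 2.0000: CF_t = 1.350000, DF = 0.897166, PV = 1.211174
  t = 2.5000: CF_t = 1.350000, DF = 0.873154, PV = 1.178758
  t = 3.0000: CF_t = 1.350000, DF = 0.849785, PV = 1.147210
  t = 3.5000: CF_t = 1.350000, DF = 0.827041, PV = 1.116506
  t = 4.0000: CF_t = 1.350000, DF = 0.804906, PV = 1.086624
  t = 4.5000: CF_t = 1.350000, DF = 0.783364, PV = 1.057541
  t = 5.0000: CF_t = 1.350000, DF = 0.762398, PV = 1.029237
  t = 5.5000: CF_t = 1.350000, DF = 0.741993, PV = 1.001691
  t = 6.0000: CF_t = 1.350000, DF = 0.722134, PV = 0.974881
  t = 6.5000: CF_t = 1.350000, DF = 0.702807, PV = 0.948790
  t = 7.0000: CF_t = 101.350000, DF = 0.683997, PV = 69.323124
Price P = sum_t PV_t = 83.912589
First compute Macaulay numerator sum_t t * PV_t:
  t * PV_t at t = 0.5000: 0.656934
  t * PV_t at t = 1.0000: 1.278704
  t * PV_t at t = 1.5000: 1.866722
  t * PV_t at t = 2.0000: 2.422347
  t * PV_t at t = 2.5000: 2.946895
  t * PV_t at t = 3.0000: 3.441629
  t * PV_t at t = 3.5000: 3.907770
  t * PV_t at t = 4.0000: 4.346494
  t * PV_t at t = 4.5000: 4.758935
  t * PV_t at t = 5.0000: 5.146186
  t * PV_t at t = 5.5000: 5.509299
  t * PV_t at t = 6.0000: 5.849289
  t * PV_t at t = 6.5000: 6.167133
  t * PV_t at t = 7.0000: 485.261868
Macaulay duration D = 533.560205 / 83.912589 = 6.358524
Modified duration = D / (1 + y/m) = 6.358524 / (1 + 0.027500) = 6.188344


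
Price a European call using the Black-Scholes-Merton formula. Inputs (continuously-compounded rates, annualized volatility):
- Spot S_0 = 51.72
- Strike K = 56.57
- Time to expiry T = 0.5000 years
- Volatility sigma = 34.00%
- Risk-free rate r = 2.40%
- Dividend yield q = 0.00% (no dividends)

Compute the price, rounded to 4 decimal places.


d1 = (ln(S/K) + (r - q + 0.5*sigma^2) * T) / (sigma * sqrt(T)) = -0.20270778
d2 = d1 - sigma * sqrt(T) = -0.44312409
exp(-rT) = 0.98807171; exp(-qT) = 1.00000000
C = S_0 * exp(-qT) * N(d1) - K * exp(-rT) * N(d2)
N(d1) = 0.41968172; N(d2) = 0.32883799
C = 51.7200 * 1.00000000 * 0.41968172 - 56.5700 * 0.98807171 * 0.32883799 = 3.3255

Answer: Price = 3.3255


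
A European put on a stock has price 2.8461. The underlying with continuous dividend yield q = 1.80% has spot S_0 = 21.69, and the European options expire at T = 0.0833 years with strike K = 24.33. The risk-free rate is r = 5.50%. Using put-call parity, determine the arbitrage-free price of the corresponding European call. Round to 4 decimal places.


Put-call parity: C - P = S_0 * exp(-qT) - K * exp(-rT).
S_0 * exp(-qT) = 21.6900 * 0.99850172 = 21.65750238
K * exp(-rT) = 24.3300 * 0.99542898 = 24.21878706
C = P + S*exp(-qT) - K*exp(-rT)
C = 2.8461 + 21.65750238 - 24.21878706 = 0.2848

Answer: Call price = 0.2848


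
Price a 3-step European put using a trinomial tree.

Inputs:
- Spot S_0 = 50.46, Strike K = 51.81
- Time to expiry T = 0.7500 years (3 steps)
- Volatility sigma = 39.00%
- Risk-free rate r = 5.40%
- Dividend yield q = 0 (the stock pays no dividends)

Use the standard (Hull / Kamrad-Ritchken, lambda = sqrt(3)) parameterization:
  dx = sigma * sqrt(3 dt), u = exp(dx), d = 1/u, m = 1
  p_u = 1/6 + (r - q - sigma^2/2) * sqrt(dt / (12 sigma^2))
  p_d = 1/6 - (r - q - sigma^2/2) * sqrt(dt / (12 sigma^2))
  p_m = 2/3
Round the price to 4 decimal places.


dt = T/N = 0.250000; dx = sigma*sqrt(3*dt) = 0.337750
u = exp(dx) = 1.401790; d = 1/u = 0.713374
p_u = 0.158506, p_m = 0.666667, p_d = 0.174827
Discount per step: exp(-r*dt) = 0.986591
Stock lattice S(k, j) with j the centered position index:
  k=0: S(0,+0) = 50.4600
  k=1: S(1,-1) = 35.9968; S(1,+0) = 50.4600; S(1,+1) = 70.7343
  k=2: S(2,-2) = 25.6792; S(2,-1) = 35.9968; S(2,+0) = 50.4600; S(2,+1) = 70.7343; S(2,+2) = 99.1547
  k=3: S(3,-3) = 18.3189; S(3,-2) = 25.6792; S(3,-1) = 35.9968; S(3,+0) = 50.4600; S(3,+1) = 70.7343; S(3,+2) = 99.1547; S(3,+3) = 138.9940
Terminal payoffs V(N, j) = max(K - S_T, 0):
  V(3,-3) = 33.491138; V(3,-2) = 26.130805; V(3,-1) = 15.813164; V(3,+0) = 1.350000; V(3,+1) = 0.000000; V(3,+2) = 0.000000; V(3,+3) = 0.000000
Backward induction: V(k, j) = exp(-r*dt) * [p_u * V(k+1, j+1) + p_m * V(k+1, j) + p_d * V(k+1, j-1)]
  V(2,-2) = exp(-r*dt) * [p_u*15.813164 + p_m*26.130805 + p_d*33.491138] = 25.436463
  V(2,-1) = exp(-r*dt) * [p_u*1.350000 + p_m*15.813164 + p_d*26.130805] = 15.118980
  V(2,+0) = exp(-r*dt) * [p_u*0.000000 + p_m*1.350000 + p_d*15.813164] = 3.615433
  V(2,+1) = exp(-r*dt) * [p_u*0.000000 + p_m*0.000000 + p_d*1.350000] = 0.232852
  V(2,+2) = exp(-r*dt) * [p_u*0.000000 + p_m*0.000000 + p_d*0.000000] = 0.000000
  V(1,-1) = exp(-r*dt) * [p_u*3.615433 + p_m*15.118980 + p_d*25.436463] = 14.896904
  V(1,+0) = exp(-r*dt) * [p_u*0.232852 + p_m*3.615433 + p_d*15.118980] = 5.022149
  V(1,+1) = exp(-r*dt) * [p_u*0.000000 + p_m*0.232852 + p_d*3.615433] = 0.776754
  V(0,+0) = exp(-r*dt) * [p_u*0.776754 + p_m*5.022149 + p_d*14.896904] = 5.994135

Answer: Price = V(0,0) = 5.9941


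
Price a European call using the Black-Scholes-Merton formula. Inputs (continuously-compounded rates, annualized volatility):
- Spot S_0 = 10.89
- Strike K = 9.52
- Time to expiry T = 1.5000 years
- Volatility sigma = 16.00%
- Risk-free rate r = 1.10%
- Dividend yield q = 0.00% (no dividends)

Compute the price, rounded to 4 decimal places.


Answer: Price = 1.7757

Derivation:
d1 = (ln(S/K) + (r - q + 0.5*sigma^2) * T) / (sigma * sqrt(T)) = 0.86829353
d2 = d1 - sigma * sqrt(T) = 0.67233435
exp(-rT) = 0.98363538; exp(-qT) = 1.00000000
C = S_0 * exp(-qT) * N(d1) - K * exp(-rT) * N(d2)
N(d1) = 0.80738317; N(d2) = 0.74931457
C = 10.8900 * 1.00000000 * 0.80738317 - 9.5200 * 0.98363538 * 0.74931457 = 1.7757


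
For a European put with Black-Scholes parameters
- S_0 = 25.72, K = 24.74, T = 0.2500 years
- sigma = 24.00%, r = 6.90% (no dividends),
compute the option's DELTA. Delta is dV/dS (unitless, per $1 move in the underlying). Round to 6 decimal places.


Answer: Delta = -0.298930

Derivation:
d1 = 0.5274794367; d2 = 0.4074794367
phi(d1) = 0.3471300410; exp(-qT) = 1.0000000000; exp(-rT) = 0.9828979294
N(-d1) = 0.2989303463
Delta = -exp(-qT) * N(-d1) = -1.0000000000 * 0.2989303463 = -0.298930


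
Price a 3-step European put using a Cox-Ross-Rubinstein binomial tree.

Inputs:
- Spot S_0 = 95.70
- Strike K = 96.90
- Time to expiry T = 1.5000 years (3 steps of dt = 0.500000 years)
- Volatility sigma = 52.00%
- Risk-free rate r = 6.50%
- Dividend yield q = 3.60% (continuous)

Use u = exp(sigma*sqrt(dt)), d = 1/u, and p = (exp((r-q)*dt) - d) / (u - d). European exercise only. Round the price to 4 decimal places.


Answer: Price = V(0,0) = 22.6995

Derivation:
dt = T/N = 0.500000
u = exp(sigma*sqrt(dt)) = 1.444402; d = 1/u = 0.692328
p = (exp((r-q)*dt) - d) / (u - d) = 0.428518
Discount per step: exp(-r*dt) = 0.968022
Stock lattice S(k, i) with i counting down-moves:
  k=0: S(0,0) = 95.7000
  k=1: S(1,0) = 138.2293; S(1,1) = 66.2558
  k=2: S(2,0) = 199.6587; S(2,1) = 95.7000; S(2,2) = 45.8707
  k=3: S(3,0) = 288.3874; S(3,1) = 138.2293; S(3,2) = 66.2558; S(3,3) = 31.7576
Terminal payoffs V(N, i) = max(K - S_T, 0):
  V(3,0) = 0.000000; V(3,1) = 0.000000; V(3,2) = 30.644216; V(3,3) = 65.142411
Backward induction: V(k, i) = exp(-r*dt) * [p * V(k+1, i) + (1-p) * V(k+1, i+1)].
  V(2,0) = exp(-r*dt) * [p*0.000000 + (1-p)*0.000000] = 0.000000
  V(2,1) = exp(-r*dt) * [p*0.000000 + (1-p)*30.644216] = 16.952594
  V(2,2) = exp(-r*dt) * [p*30.644216 + (1-p)*65.142411] = 48.748931
  V(1,0) = exp(-r*dt) * [p*0.000000 + (1-p)*16.952594] = 9.378293
  V(1,1) = exp(-r*dt) * [p*16.952594 + (1-p)*48.748931] = 34.000447
  V(0,0) = exp(-r*dt) * [p*9.378293 + (1-p)*34.000447] = 22.699545


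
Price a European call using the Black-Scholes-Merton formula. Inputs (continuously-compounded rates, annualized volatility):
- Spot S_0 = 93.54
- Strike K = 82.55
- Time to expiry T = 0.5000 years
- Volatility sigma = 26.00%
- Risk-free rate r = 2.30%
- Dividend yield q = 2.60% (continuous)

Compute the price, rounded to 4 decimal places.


d1 = (ln(S/K) + (r - q + 0.5*sigma^2) * T) / (sigma * sqrt(T)) = 0.76359364
d2 = d1 - sigma * sqrt(T) = 0.57974587
exp(-rT) = 0.98856587; exp(-qT) = 0.98708414
C = S_0 * exp(-qT) * N(d1) - K * exp(-rT) * N(d2)
N(d1) = 0.77744528; N(d2) = 0.71895700
C = 93.5400 * 0.98708414 * 0.77744528 - 82.5500 * 0.98856587 * 0.71895700 = 13.1117

Answer: Price = 13.1117


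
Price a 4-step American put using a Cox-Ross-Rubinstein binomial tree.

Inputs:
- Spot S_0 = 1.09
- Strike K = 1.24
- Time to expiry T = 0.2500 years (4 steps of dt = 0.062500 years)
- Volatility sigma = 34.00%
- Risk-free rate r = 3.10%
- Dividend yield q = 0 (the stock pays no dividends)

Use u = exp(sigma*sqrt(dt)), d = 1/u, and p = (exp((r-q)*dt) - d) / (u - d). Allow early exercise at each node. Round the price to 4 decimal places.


dt = T/N = 0.062500
u = exp(sigma*sqrt(dt)) = 1.088717; d = 1/u = 0.918512
p = (exp((r-q)*dt) - d) / (u - d) = 0.490157
Discount per step: exp(-r*dt) = 0.998064
Stock lattice S(k, i) with i counting down-moves:
  k=0: S(0,0) = 1.0900
  k=1: S(1,0) = 1.1867; S(1,1) = 1.0012
  k=2: S(2,0) = 1.2920; S(2,1) = 1.0900; S(2,2) = 0.9196
  k=3: S(3,0) = 1.4066; S(3,1) = 1.1867; S(3,2) = 1.0012; S(3,3) = 0.8447
  k=4: S(4,0) = 1.5314; S(4,1) = 1.2920; S(4,2) = 1.0900; S(4,3) = 0.9196; S(4,4) = 0.7758
Terminal payoffs V(N, i) = max(K - S_T, 0):
  V(4,0) = 0.000000; V(4,1) = 0.000000; V(4,2) = 0.150000; V(4,3) = 0.320405; V(4,4) = 0.464170
Backward induction: V(k, i) = exp(-r*dt) * [p * V(k+1, i) + (1-p) * V(k+1, i+1)]; then take max(V_cont, immediate exercise) for American.
  V(3,0) = exp(-r*dt) * [p*0.000000 + (1-p)*0.000000] = 0.000000; exercise = 0.000000; V(3,0) = max -> 0.000000
  V(3,1) = exp(-r*dt) * [p*0.000000 + (1-p)*0.150000] = 0.076328; exercise = 0.053298; V(3,1) = max -> 0.076328
  V(3,2) = exp(-r*dt) * [p*0.150000 + (1-p)*0.320405] = 0.236421; exercise = 0.238822; V(3,2) = max -> 0.238822
  V(3,3) = exp(-r*dt) * [p*0.320405 + (1-p)*0.464170] = 0.392941; exercise = 0.395341; V(3,3) = max -> 0.395341
  V(2,0) = exp(-r*dt) * [p*0.000000 + (1-p)*0.076328] = 0.038840; exercise = 0.000000; V(2,0) = max -> 0.038840
  V(2,1) = exp(-r*dt) * [p*0.076328 + (1-p)*0.238822] = 0.158866; exercise = 0.150000; V(2,1) = max -> 0.158866
  V(2,2) = exp(-r*dt) * [p*0.238822 + (1-p)*0.395341] = 0.318005; exercise = 0.320405; V(2,2) = max -> 0.320405
  V(1,0) = exp(-r*dt) * [p*0.038840 + (1-p)*0.158866] = 0.099841; exercise = 0.053298; V(1,0) = max -> 0.099841
  V(1,1) = exp(-r*dt) * [p*0.158866 + (1-p)*0.320405] = 0.240759; exercise = 0.238822; V(1,1) = max -> 0.240759
  V(0,0) = exp(-r*dt) * [p*0.099841 + (1-p)*0.240759] = 0.171355; exercise = 0.150000; V(0,0) = max -> 0.171355

Answer: Price = V(0,0) = 0.1714


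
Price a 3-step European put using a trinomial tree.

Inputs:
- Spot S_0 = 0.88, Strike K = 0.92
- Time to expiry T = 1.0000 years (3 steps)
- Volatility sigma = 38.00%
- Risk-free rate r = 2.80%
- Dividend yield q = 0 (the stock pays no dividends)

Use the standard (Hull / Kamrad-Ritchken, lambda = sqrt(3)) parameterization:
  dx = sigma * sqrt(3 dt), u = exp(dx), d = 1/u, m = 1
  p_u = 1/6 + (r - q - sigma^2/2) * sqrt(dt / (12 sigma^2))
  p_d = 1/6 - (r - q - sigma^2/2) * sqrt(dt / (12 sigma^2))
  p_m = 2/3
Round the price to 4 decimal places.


Answer: Price = V(0,0) = 0.1355

Derivation:
dt = T/N = 0.333333; dx = sigma*sqrt(3*dt) = 0.380000
u = exp(dx) = 1.462285; d = 1/u = 0.683861
p_u = 0.147281, p_m = 0.666667, p_d = 0.186053
Discount per step: exp(-r*dt) = 0.990710
Stock lattice S(k, j) with j the centered position index:
  k=0: S(0,+0) = 0.8800
  k=1: S(1,-1) = 0.6018; S(1,+0) = 0.8800; S(1,+1) = 1.2868
  k=2: S(2,-2) = 0.4115; S(2,-1) = 0.6018; S(2,+0) = 0.8800; S(2,+1) = 1.2868; S(2,+2) = 1.8817
  k=3: S(3,-3) = 0.2814; S(3,-2) = 0.4115; S(3,-1) = 0.6018; S(3,+0) = 0.8800; S(3,+1) = 1.2868; S(3,+2) = 1.8817; S(3,+3) = 2.7516
Terminal payoffs V(N, j) = max(K - S_T, 0):
  V(3,-3) = 0.638559; V(3,-2) = 0.508454; V(3,-1) = 0.318202; V(3,+0) = 0.040000; V(3,+1) = 0.000000; V(3,+2) = 0.000000; V(3,+3) = 0.000000
Backward induction: V(k, j) = exp(-r*dt) * [p_u * V(k+1, j+1) + p_m * V(k+1, j) + p_d * V(k+1, j-1)]
  V(2,-2) = exp(-r*dt) * [p_u*0.318202 + p_m*0.508454 + p_d*0.638559] = 0.499952
  V(2,-1) = exp(-r*dt) * [p_u*0.040000 + p_m*0.318202 + p_d*0.508454] = 0.309721
  V(2,+0) = exp(-r*dt) * [p_u*0.000000 + p_m*0.040000 + p_d*0.318202] = 0.085071
  V(2,+1) = exp(-r*dt) * [p_u*0.000000 + p_m*0.000000 + p_d*0.040000] = 0.007373
  V(2,+2) = exp(-r*dt) * [p_u*0.000000 + p_m*0.000000 + p_d*0.000000] = 0.000000
  V(1,-1) = exp(-r*dt) * [p_u*0.085071 + p_m*0.309721 + p_d*0.499952] = 0.309128
  V(1,+0) = exp(-r*dt) * [p_u*0.007373 + p_m*0.085071 + p_d*0.309721] = 0.114352
  V(1,+1) = exp(-r*dt) * [p_u*0.000000 + p_m*0.007373 + p_d*0.085071] = 0.020550
  V(0,+0) = exp(-r*dt) * [p_u*0.020550 + p_m*0.114352 + p_d*0.309128] = 0.135505


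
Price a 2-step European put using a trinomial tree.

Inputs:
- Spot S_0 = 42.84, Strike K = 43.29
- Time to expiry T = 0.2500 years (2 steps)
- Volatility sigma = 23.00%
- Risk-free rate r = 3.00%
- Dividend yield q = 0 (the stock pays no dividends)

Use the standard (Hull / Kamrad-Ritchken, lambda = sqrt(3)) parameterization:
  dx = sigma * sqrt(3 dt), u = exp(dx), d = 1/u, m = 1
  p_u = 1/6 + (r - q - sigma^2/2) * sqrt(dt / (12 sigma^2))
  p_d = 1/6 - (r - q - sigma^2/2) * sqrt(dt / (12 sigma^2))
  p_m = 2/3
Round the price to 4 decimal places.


dt = T/N = 0.125000; dx = sigma*sqrt(3*dt) = 0.140846
u = exp(dx) = 1.151247; d = 1/u = 0.868623
p_u = 0.168242, p_m = 0.666667, p_d = 0.165091
Discount per step: exp(-r*dt) = 0.996257
Stock lattice S(k, j) with j the centered position index:
  k=0: S(0,+0) = 42.8400
  k=1: S(1,-1) = 37.2118; S(1,+0) = 42.8400; S(1,+1) = 49.3194
  k=2: S(2,-2) = 32.3231; S(2,-1) = 37.2118; S(2,+0) = 42.8400; S(2,+1) = 49.3194; S(2,+2) = 56.7788
Terminal payoffs V(N, j) = max(K - S_T, 0):
  V(2,-2) = 10.966939; V(2,-1) = 6.078175; V(2,+0) = 0.450000; V(2,+1) = 0.000000; V(2,+2) = 0.000000
Backward induction: V(k, j) = exp(-r*dt) * [p_u * V(k+1, j+1) + p_m * V(k+1, j) + p_d * V(k+1, j-1)]
  V(1,-1) = exp(-r*dt) * [p_u*0.450000 + p_m*6.078175 + p_d*10.966939] = 5.916145
  V(1,+0) = exp(-r*dt) * [p_u*0.000000 + p_m*0.450000 + p_d*6.078175] = 1.298575
  V(1,+1) = exp(-r*dt) * [p_u*0.000000 + p_m*0.000000 + p_d*0.450000] = 0.074013
  V(0,+0) = exp(-r*dt) * [p_u*0.074013 + p_m*1.298575 + p_d*5.916145] = 1.847931

Answer: Price = V(0,0) = 1.8479
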